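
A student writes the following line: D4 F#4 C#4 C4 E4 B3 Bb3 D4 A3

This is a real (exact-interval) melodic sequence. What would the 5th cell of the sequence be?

Taking 3-note groups, the heads are D4, C4, Bb3: the pattern moves down a 2nd.
Continuing the starts: Ab3 → Gb3.
So cell 5 is Gb3 Bb3 F3.

Gb3 Bb3 F3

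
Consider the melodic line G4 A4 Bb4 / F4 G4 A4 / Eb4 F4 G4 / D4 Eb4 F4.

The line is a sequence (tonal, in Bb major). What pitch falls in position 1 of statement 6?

Grouping in 3s, the 1st note of each cell is G4, F4, Eb4, D4.
Extending down a 2nd: C4 → Bb3.

Bb3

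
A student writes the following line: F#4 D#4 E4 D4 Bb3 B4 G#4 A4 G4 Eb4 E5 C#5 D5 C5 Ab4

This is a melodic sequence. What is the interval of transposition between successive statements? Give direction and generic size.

up a 4th

Taking 5-note groups, the heads are F#4, B4, E5: the pattern moves up a 4th.
From F#4 to B4: up a 4th.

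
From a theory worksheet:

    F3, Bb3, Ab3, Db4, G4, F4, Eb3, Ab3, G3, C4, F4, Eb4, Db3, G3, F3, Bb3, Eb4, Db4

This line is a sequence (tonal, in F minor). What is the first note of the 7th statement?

Taking 6-note groups, the heads are F3, Eb3, Db3: the pattern moves down a 2nd.
Continuing: C3 → Bb2 → Ab2 → G2. Statement 7 starts on G2.

G2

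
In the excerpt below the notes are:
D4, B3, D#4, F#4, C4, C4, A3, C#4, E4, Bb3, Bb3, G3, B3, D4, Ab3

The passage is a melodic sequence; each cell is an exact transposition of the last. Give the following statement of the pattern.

Ab3 F3 A3 C4 Gb3

The 5-note cells begin on D4, C4, Bb3 — each down a 2nd from the last.
From Ab3 the exact shape gives Ab3 F3 A3 C4 Gb3.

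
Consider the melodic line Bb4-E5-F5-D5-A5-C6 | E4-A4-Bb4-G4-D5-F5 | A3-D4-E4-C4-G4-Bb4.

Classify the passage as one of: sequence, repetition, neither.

sequence

Each 6-note cell is the previous one transposed down a 5th.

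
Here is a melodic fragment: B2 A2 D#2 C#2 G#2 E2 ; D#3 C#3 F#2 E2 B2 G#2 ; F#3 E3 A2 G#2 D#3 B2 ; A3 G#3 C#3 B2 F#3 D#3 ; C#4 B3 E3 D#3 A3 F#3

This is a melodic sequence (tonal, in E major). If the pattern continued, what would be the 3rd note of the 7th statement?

Grouping in 6s, the 3rd note of each cell is D#2, F#2, A2, C#3, E3.
Carrying that up a 3rd forward: G#3 → B3.

B3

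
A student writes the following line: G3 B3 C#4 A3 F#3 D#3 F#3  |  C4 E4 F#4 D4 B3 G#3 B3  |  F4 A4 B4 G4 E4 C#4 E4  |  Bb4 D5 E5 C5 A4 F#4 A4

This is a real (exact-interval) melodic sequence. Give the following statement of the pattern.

The 7-note cells begin on G3, C4, F4, Bb4 — each up a 4th from the last.
From Eb5 the exact shape gives Eb5 G5 A5 F5 D5 B4 D5.

Eb5 G5 A5 F5 D5 B4 D5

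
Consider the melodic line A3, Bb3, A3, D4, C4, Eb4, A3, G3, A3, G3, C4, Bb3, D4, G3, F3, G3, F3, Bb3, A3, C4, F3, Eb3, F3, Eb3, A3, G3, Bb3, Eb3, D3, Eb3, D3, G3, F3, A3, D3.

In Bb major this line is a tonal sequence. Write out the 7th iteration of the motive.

With a 7-note motive the entries are A3, G3, F3, Eb3, D3, each down a 2nd from the previous.
Extending down a 2nd: C3 → Bb2.
So cell 7 is Bb2 C3 Bb2 Eb3 D3 F3 Bb2.

Bb2 C3 Bb2 Eb3 D3 F3 Bb2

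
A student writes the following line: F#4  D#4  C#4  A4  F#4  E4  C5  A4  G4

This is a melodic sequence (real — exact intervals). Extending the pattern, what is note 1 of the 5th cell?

Gb5

With 3-note cells, note 1 of each statement runs F#4, A4, C5.
Extending up a 3rd: Eb5 → Gb5.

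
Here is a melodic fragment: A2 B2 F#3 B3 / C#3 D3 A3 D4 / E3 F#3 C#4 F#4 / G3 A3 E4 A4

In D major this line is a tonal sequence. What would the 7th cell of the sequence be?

F#4 G4 D5 G5

Unit = 4 notes; the statements start on A2, C#3, E3, G3, moving up a 3rd each time.
Carrying on: B3 → D4 → F#4.
From F#4 the diatonic shape gives F#4 G4 D5 G5.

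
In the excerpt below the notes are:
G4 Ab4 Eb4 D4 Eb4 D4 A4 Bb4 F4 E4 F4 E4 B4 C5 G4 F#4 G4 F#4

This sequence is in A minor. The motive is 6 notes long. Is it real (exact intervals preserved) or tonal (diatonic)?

Each cell has the same semitone pattern (1, -5, -1, 1, -1) — intervals are preserved exactly.
And Ab4 lies outside A minor, so the sequence is real rather than tonal.

real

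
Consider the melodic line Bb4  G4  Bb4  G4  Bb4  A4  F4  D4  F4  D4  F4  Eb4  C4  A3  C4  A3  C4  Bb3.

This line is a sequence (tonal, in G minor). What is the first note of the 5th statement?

With a 6-note motive the entries are Bb4, F4, C4, each down a 4th from the previous.
Extending the heads down a 4th: G3 → D3.

D3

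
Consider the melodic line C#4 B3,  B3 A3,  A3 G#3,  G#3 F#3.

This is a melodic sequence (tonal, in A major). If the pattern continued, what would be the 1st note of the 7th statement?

The unit is 2 notes. Position-1 pitches of the 4 shown cells: C#4, B3, A3, G#3.
Extending down a 2nd: F#3 → E3 → D3.

D3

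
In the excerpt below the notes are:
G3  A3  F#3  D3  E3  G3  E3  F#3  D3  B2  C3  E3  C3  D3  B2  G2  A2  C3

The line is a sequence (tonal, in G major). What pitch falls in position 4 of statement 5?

C2

The unit is 6 notes. Position-4 pitches of the 3 shown cells: D3, B2, G2.
Carrying that down a 3rd forward: E2 → C2.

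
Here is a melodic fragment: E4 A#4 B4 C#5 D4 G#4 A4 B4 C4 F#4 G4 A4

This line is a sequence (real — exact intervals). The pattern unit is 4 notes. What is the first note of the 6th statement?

Unit = 4 notes; the statements start on E4, D4, C4, moving down a 2nd each time.
Extending the heads down a 2nd: Bb3 → Ab3 → Gb3.

Gb3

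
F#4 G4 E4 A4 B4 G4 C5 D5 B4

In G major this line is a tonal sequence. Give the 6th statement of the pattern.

B5 C6 A5

Taking 3-note groups, the heads are F#4, A4, C5: the pattern moves up a 3rd.
Extending up a 3rd: E5 → G5 → B5.
From B5 the diatonic shape gives B5 C6 A5.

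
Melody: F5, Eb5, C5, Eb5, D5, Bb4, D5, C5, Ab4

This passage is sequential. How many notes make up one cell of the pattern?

3

9 notes total. Splitting into 3 groups of 3:
F5 Eb5 C5 | Eb5 D5 Bb4 | D5 C5 Ab4
Each cell is the previous one down a 2nd — so the unit is 3 notes.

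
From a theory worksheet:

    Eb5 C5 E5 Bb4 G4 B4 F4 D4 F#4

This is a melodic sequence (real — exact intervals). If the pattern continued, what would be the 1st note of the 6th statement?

D3

Grouping in 3s, the 1st note of each cell is Eb5, Bb4, F4.
Each moves down a 4th. Continuing: C4 → G3 → D3.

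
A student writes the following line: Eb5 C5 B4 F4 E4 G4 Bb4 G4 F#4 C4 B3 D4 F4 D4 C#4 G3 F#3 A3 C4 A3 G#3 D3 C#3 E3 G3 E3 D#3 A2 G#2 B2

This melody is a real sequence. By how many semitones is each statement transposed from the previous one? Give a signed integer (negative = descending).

-5

With a 6-note motive the entries are Eb5, Bb4, F4, C4, G3, each down a 4th from the previous.
Counting half-steps from Eb5 to Bb4: -5.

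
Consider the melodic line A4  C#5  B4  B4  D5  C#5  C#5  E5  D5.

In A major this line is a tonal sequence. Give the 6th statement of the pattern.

F#5 A5 G#5

With a 3-note motive the entries are A4, B4, C#5, each up a 2nd from the previous.
Extending up a 2nd: D5 → E5 → F#5.
So cell 6 is F#5 A5 G#5.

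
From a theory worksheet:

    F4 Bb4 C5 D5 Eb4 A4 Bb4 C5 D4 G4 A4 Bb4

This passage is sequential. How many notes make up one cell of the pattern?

4

12 notes total. Splitting into 3 groups of 4:
F4 Bb4 C5 D5 | Eb4 A4 Bb4 C5 | D4 G4 A4 Bb4
That's a consistent down a 2nd shift per cell, and no other grouping gives one.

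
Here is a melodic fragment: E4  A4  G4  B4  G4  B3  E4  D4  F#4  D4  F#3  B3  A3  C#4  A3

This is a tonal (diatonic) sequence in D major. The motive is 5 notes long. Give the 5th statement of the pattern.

G2 C#3 B2 D3 B2

Taking 5-note groups, the heads are E4, B3, F#3: the pattern moves down a 4th.
Extending down a 4th: C#3 → G2.
From G2 the diatonic shape gives G2 C#3 B2 D3 B2.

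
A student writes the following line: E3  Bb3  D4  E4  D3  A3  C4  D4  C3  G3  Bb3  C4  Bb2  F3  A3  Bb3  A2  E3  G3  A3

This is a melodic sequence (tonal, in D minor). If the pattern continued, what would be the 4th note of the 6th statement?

G3

The unit is 4 notes. Position-4 pitches of the 5 shown cells: E4, D4, C4, Bb3, A3.
One more down a 2nd gives G3.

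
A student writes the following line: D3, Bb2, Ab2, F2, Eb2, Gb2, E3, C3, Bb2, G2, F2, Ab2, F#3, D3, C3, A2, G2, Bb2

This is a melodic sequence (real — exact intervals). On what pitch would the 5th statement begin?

Unit = 6 notes; the statements start on D3, E3, F#3, moving up a 2nd each time.
Continuing: G#3 → A#3. Statement 5 starts on A#3.

A#3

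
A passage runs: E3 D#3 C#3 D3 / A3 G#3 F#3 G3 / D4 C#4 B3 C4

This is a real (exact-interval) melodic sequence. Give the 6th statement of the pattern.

F5 E5 D5 Eb5

With a 4-note motive the entries are E3, A3, D4, each up a 4th from the previous.
Continuing the starts: G4 → C5 → F5.
Statement 6 starts on F5 and keeps the same exact contour: F5 E5 D5 Eb5.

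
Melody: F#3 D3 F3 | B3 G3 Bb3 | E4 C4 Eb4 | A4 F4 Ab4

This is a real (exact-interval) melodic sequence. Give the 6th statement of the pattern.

Unit = 3 notes; the statements start on F#3, B3, E4, A4, moving up a 4th each time.
Carrying on: D5 → G5.
From G5 the exact shape gives G5 Eb5 Gb5.

G5 Eb5 Gb5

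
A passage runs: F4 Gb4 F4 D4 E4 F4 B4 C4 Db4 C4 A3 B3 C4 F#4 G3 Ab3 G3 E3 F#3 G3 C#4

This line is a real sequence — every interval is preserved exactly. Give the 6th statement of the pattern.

Unit = 7 notes; the statements start on F4, C4, G3, moving down a 4th each time.
Carrying on: D3 → A2 → E2.
So cell 6 is E2 F2 E2 C#2 D#2 E2 A#2.

E2 F2 E2 C#2 D#2 E2 A#2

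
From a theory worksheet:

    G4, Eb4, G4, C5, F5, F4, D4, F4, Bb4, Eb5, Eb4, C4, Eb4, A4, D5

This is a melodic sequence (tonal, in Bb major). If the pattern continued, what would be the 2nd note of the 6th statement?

With 5-note cells, note 2 of each statement runs Eb4, D4, C4.
Carrying that down a 2nd forward: Bb3 → A3 → G3.

G3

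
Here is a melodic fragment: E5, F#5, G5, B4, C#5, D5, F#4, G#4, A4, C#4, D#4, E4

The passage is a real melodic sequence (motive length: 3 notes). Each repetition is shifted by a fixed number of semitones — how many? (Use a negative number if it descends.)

The 3-note cells begin on E5, B4, F#4, C#4 — each down a 4th from the last.
E5→B4 is 71 − 76 = -5 semitones.

-5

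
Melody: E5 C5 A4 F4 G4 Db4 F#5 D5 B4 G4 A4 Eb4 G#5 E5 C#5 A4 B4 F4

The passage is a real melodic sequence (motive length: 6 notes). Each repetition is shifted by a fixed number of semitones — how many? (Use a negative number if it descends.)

2

The 6-note cells begin on E5, F#5, G#5 — each up a 2nd from the last.
Counting half-steps from E5 to F#5: 2.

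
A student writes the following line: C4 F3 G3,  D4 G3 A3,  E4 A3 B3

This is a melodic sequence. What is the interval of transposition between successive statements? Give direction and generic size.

Taking 3-note groups, the heads are C4, D4, E4: the pattern moves up a 2nd.
C4 to D4 is up a 2nd.

up a 2nd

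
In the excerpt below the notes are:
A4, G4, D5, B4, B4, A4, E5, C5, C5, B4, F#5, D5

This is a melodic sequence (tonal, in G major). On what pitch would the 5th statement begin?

E5

Unit = 4 notes; the statements start on A4, B4, C5, moving up a 2nd each time.
Extending the heads up a 2nd: D5 → E5.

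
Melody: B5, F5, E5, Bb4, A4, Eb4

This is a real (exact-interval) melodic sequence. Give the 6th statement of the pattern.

C3 Gb2

With a 2-note motive the entries are B5, E5, A4, each down a 5th from the previous.
Continuing the starts: D4 → G3 → C3.
From C3 the exact shape gives C3 Gb2.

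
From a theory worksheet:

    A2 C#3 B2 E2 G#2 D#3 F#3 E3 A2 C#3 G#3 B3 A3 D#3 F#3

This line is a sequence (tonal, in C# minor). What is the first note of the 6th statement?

Unit = 5 notes; the statements start on A2, D#3, G#3, moving up a 4th each time.
Continuing: C#4 → F#4 → B4. Statement 6 starts on B4.

B4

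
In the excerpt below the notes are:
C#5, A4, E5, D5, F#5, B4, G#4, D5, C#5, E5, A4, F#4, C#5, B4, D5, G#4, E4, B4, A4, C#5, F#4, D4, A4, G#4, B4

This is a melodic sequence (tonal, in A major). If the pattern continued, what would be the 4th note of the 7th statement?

E4

Grouping in 5s, the 4th note of each cell is D5, C#5, B4, A4, G#4.
Carrying that down a 2nd forward: F#4 → E4.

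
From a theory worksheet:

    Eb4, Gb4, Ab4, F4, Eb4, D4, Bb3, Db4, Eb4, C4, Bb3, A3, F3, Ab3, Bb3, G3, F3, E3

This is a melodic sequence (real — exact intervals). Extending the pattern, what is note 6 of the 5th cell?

F#2

Grouping in 6s, the 6th note of each cell is D4, A3, E3.
Each moves down a 4th. Continuing: B2 → F#2.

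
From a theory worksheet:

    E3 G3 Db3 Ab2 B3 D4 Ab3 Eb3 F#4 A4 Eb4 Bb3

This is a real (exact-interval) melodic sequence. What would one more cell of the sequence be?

Unit = 4 notes; the statements start on E3, B3, F#4, moving up a 5th each time.
From C#5 the exact shape gives C#5 E5 Bb4 F4.

C#5 E5 Bb4 F4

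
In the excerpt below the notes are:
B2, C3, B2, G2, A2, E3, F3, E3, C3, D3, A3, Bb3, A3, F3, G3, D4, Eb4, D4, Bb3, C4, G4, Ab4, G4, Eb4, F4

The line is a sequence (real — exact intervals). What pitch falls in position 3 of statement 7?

F5

With 5-note cells, note 3 of each statement runs B2, E3, A3, D4, G4.
Each moves up a 4th. Continuing: C5 → F5.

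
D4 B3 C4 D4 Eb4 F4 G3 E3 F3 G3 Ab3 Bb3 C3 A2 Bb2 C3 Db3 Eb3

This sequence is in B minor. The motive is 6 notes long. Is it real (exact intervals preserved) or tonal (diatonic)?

Each cell has the same semitone pattern (-3, 1, 2, 1, 2) — intervals are preserved exactly.
And C4 lies outside B minor, so the sequence is real rather than tonal.

real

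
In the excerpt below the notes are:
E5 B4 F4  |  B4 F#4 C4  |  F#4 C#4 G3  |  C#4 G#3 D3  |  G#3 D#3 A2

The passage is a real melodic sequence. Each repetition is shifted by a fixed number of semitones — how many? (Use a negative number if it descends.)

-5

Unit = 3 notes; the statements start on E5, B4, F#4, C#4, G#3, moving down a 4th each time.
E5 to B4 spans -5 semitones.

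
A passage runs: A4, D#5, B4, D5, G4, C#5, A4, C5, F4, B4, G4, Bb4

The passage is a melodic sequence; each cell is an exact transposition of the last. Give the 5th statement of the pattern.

Db4 G4 Eb4 Gb4

Taking 4-note groups, the heads are A4, G4, F4: the pattern moves down a 2nd.
Carrying on: Eb4 → Db4.
Statement 5 starts on Db4 and keeps the same exact contour: Db4 G4 Eb4 Gb4.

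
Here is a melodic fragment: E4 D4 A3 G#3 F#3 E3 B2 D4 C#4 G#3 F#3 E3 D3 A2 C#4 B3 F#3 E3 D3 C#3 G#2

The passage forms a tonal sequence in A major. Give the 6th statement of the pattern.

Taking 7-note groups, the heads are E4, D4, C#4: the pattern moves down a 2nd.
Carrying on: B3 → A3 → G#3.
Statement 6 starts on G#3 and keeps the same diatonic contour: G#3 F#3 C#3 B2 A2 G#2 D2.

G#3 F#3 C#3 B2 A2 G#2 D2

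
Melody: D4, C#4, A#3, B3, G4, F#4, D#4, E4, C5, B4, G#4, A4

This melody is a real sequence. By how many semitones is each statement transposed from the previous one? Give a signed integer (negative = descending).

With a 4-note motive the entries are D4, G4, C5, each up a 4th from the previous.
D4→G4 is 67 − 62 = 5 semitones.

5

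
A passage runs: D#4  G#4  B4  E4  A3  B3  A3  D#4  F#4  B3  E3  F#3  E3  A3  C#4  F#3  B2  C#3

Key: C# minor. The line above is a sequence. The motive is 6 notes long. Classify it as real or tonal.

tonal

Every note is diatonic to C# minor.
Cell 1 has +5 semitones from note 1 to 2, but cell 2 has +6 — the interval quality changes while the contour stays the same, which is the hallmark of a tonal sequence.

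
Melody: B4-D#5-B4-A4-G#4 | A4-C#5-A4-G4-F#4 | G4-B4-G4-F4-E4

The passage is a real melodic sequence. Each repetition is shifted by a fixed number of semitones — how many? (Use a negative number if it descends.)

The 5-note cells begin on B4, A4, G4 — each down a 2nd from the last.
B4→A4 is 69 − 71 = -2 semitones.

-2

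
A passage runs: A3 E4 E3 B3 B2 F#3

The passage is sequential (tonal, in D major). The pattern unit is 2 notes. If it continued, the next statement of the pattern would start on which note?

F#2

Unit = 2 notes; the statements start on A3, E3, B2, moving down a 4th each time.
The next head, down a 4th from B2, is F#2.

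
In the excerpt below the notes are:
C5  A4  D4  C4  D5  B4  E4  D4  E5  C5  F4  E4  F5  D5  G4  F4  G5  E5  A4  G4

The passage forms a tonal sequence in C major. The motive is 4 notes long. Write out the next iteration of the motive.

With a 4-note motive the entries are C5, D5, E5, F5, G5, each up a 2nd from the previous.
Statement 6 starts on A5 and keeps the same diatonic contour: A5 F5 B4 A4.

A5 F5 B4 A4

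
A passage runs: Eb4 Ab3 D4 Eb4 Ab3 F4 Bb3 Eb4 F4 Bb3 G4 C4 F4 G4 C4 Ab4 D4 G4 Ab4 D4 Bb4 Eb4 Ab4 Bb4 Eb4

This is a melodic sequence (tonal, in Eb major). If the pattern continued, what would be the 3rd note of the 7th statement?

Grouping in 5s, the 3rd note of each cell is D4, Eb4, F4, G4, Ab4.
Each moves up a 2nd. Continuing: Bb4 → C5.

C5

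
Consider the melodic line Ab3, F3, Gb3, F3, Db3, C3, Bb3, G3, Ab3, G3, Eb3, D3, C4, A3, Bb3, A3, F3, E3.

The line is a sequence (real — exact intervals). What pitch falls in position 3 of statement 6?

The unit is 6 notes. Position-3 pitches of the 3 shown cells: Gb3, Ab3, Bb3.
Carrying that up a 2nd forward: C4 → D4 → E4.

E4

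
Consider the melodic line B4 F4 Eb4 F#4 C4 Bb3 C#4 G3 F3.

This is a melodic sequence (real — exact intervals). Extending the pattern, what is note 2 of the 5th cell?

The unit is 3 notes. Position-2 pitches of the 3 shown cells: F4, C4, G3.
Each moves down a 4th. Continuing: D3 → A2.

A2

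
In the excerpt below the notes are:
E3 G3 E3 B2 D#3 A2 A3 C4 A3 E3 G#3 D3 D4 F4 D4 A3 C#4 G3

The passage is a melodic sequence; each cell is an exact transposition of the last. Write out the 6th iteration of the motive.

Taking 6-note groups, the heads are E3, A3, D4: the pattern moves up a 4th.
Carrying on: G4 → C5 → F5.
Statement 6 starts on F5 and keeps the same exact contour: F5 Ab5 F5 C5 E5 Bb4.

F5 Ab5 F5 C5 E5 Bb4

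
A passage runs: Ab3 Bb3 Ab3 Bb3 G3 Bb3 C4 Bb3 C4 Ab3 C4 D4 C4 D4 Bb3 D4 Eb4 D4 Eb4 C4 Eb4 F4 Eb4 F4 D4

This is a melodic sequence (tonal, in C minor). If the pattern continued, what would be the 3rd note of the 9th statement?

With 5-note cells, note 3 of each statement runs Ab3, Bb3, C4, D4, Eb4.
Each moves up a 2nd. Continuing: F4 → G4 → Ab4 → Bb4.

Bb4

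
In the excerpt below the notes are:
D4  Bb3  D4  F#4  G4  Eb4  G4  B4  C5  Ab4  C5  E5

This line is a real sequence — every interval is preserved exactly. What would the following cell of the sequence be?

F5 Db5 F5 A5

Taking 4-note groups, the heads are D4, G4, C5: the pattern moves up a 4th.
From F5 the exact shape gives F5 Db5 F5 A5.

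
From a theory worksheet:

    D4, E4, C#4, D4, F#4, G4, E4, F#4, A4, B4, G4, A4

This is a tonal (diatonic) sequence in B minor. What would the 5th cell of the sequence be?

Unit = 4 notes; the statements start on D4, F#4, A4, moving up a 3rd each time.
Carrying on: C#5 → E5.
Statement 5 starts on E5 and keeps the same diatonic contour: E5 F#5 D5 E5.

E5 F#5 D5 E5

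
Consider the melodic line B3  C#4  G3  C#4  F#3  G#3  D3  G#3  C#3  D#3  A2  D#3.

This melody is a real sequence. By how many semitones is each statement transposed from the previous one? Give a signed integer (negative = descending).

Unit = 4 notes; the statements start on B3, F#3, C#3, moving down a 4th each time.
B3 to F#3 spans -5 semitones.

-5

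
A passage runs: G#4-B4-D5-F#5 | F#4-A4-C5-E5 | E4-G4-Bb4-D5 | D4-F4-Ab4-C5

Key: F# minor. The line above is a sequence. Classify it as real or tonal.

Each cell has the same semitone pattern (3, 3, 4) — intervals are preserved exactly.
And C5 lies outside F# minor, so the sequence is real rather than tonal.

real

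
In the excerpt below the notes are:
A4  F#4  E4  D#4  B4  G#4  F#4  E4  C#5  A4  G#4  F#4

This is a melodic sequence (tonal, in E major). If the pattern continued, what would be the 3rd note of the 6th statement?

C#5

With 4-note cells, note 3 of each statement runs E4, F#4, G#4.
Extending up a 2nd: A4 → B4 → C#5.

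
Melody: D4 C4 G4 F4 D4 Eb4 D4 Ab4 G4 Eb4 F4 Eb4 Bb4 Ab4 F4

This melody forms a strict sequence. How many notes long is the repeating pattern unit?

Try groups of 5 (3 cells in 15 notes):
D4 C4 G4 F4 D4 | Eb4 D4 Ab4 G4 Eb4 | F4 Eb4 Bb4 Ab4 F4
Each cell is the previous one up a 2nd — so the unit is 5 notes.

5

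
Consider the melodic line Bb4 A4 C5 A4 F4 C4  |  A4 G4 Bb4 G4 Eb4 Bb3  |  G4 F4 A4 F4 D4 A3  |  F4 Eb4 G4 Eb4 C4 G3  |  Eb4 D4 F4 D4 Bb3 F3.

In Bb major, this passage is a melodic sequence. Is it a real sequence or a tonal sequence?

Every note is diatonic to Bb major.
Cell 1 has -1 semitones from note 1 to 2, but cell 2 has -2 — the interval quality changes while the contour stays the same, which is the hallmark of a tonal sequence.

tonal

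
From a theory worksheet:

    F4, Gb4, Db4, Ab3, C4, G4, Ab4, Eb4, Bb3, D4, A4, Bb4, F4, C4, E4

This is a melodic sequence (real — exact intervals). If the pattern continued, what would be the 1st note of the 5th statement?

Grouping in 5s, the 1st note of each cell is F4, G4, A4.
Each moves up a 2nd. Continuing: B4 → C#5.

C#5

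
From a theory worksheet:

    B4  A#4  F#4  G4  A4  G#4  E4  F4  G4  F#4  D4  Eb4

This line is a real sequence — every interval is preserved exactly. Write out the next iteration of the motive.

The 4-note cells begin on B4, A4, G4 — each down a 2nd from the last.
So cell 4 is F4 E4 C4 Db4.

F4 E4 C4 Db4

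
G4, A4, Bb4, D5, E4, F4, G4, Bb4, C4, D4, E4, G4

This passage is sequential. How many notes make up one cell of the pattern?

There are 12 notes; a 4-note unit gives 3 cells:
G4 A4 Bb4 D5 | E4 F4 G4 Bb4 | C4 D4 E4 G4
Every group is a transposition down a 3rd of the one before; no shorter unit works.

4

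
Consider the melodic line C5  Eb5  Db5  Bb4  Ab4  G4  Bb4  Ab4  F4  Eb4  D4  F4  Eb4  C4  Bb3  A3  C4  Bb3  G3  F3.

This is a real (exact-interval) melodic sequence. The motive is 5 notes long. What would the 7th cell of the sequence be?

Unit = 5 notes; the statements start on C5, G4, D4, A3, moving down a 4th each time.
Extending down a 4th: E3 → B2 → F#2.
From F#2 the exact shape gives F#2 A2 G2 E2 D2.

F#2 A2 G2 E2 D2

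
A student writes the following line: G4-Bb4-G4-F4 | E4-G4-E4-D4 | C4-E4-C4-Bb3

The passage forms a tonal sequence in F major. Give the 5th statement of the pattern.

F3 A3 F3 E3

With a 4-note motive the entries are G4, E4, C4, each down a 3rd from the previous.
Continuing the starts: A3 → F3.
From F3 the diatonic shape gives F3 A3 F3 E3.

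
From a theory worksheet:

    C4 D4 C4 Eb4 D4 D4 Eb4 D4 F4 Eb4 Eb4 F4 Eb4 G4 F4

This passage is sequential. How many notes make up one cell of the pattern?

5

15 notes total. Splitting into 3 groups of 5:
C4 D4 C4 Eb4 D4 | D4 Eb4 D4 F4 Eb4 | Eb4 F4 Eb4 G4 F4
Every group is a transposition up a 2nd of the one before; no shorter unit works.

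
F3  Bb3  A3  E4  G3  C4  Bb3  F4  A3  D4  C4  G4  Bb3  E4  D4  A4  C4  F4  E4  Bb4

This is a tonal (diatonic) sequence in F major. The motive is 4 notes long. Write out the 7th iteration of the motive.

E4 A4 G4 D5

Taking 4-note groups, the heads are F3, G3, A3, Bb3, C4: the pattern moves up a 2nd.
Carrying on: D4 → E4.
Statement 7 starts on E4 and keeps the same diatonic contour: E4 A4 G4 D5.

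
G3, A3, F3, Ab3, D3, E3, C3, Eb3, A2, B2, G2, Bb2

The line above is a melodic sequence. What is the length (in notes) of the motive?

4

There are 12 notes; a 4-note unit gives 3 cells:
G3 A3 F3 Ab3 | D3 E3 C3 Eb3 | A2 B2 G2 Bb2
Each cell is the previous one down a 4th — so the unit is 4 notes.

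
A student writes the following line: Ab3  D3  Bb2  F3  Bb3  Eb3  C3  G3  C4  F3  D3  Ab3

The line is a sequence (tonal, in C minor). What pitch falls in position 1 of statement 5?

Eb4

The unit is 4 notes. Position-1 pitches of the 3 shown cells: Ab3, Bb3, C4.
Carrying that up a 2nd forward: D4 → Eb4.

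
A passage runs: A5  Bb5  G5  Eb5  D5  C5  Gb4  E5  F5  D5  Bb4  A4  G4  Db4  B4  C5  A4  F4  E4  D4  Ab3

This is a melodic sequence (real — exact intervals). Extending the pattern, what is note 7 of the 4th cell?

With 7-note cells, note 7 of each statement runs Gb4, Db4, Ab3.
One more down a 4th gives Eb3.

Eb3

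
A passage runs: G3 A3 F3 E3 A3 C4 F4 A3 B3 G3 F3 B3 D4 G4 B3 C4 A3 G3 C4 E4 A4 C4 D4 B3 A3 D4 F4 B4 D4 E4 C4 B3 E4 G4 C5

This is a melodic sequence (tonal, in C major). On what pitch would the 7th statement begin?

F4

The 7-note cells begin on G3, A3, B3, C4, D4 — each up a 2nd from the last.
Extending the heads up a 2nd: E4 → F4.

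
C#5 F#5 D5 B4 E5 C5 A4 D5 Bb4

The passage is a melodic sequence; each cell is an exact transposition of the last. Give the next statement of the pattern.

G4 C5 Ab4

The 3-note cells begin on C#5, B4, A4 — each down a 2nd from the last.
So cell 4 is G4 C5 Ab4.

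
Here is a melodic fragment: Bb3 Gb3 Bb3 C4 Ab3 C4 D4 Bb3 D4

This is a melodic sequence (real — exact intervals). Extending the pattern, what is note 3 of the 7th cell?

A#4

The unit is 3 notes. Position-3 pitches of the 3 shown cells: Bb3, C4, D4.
Each moves up a 2nd. Continuing: E4 → F#4 → G#4 → A#4.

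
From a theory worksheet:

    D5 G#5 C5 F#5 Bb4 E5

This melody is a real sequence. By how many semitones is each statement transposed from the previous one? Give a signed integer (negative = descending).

-2

With a 2-note motive the entries are D5, C5, Bb4, each down a 2nd from the previous.
Counting half-steps from D5 to C5: -2.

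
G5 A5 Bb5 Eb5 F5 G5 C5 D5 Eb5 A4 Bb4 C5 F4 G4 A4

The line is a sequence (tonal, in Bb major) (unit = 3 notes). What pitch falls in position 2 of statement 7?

The unit is 3 notes. Position-2 pitches of the 5 shown cells: A5, F5, D5, Bb4, G4.
Carrying that down a 3rd forward: Eb4 → C4.

C4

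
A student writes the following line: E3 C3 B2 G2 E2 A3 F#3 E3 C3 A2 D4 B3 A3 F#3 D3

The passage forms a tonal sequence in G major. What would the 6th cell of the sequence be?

F#5 D5 C5 A4 F#4

Unit = 5 notes; the statements start on E3, A3, D4, moving up a 4th each time.
Extending up a 4th: G4 → C5 → F#5.
From F#5 the diatonic shape gives F#5 D5 C5 A4 F#4.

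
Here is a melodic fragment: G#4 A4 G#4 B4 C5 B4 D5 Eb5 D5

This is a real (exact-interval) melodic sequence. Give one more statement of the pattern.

Unit = 3 notes; the statements start on G#4, B4, D5, moving up a 3rd each time.
So cell 4 is F5 Gb5 F5.

F5 Gb5 F5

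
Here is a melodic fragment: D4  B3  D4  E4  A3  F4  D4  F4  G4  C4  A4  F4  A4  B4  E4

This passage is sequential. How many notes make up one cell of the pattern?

Try groups of 5 (3 cells in 15 notes):
D4 B3 D4 E4 A3 | F4 D4 F4 G4 C4 | A4 F4 A4 B4 E4
That's a consistent up a 3rd shift per cell, and no other grouping gives one.

5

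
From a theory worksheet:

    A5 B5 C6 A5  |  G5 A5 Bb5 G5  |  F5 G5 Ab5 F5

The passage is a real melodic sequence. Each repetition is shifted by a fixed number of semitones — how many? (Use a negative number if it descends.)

-2

Unit = 4 notes; the statements start on A5, G5, F5, moving down a 2nd each time.
Counting half-steps from A5 to G5: -2.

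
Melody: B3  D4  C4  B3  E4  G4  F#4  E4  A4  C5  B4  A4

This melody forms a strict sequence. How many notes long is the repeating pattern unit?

There are 12 notes; a 4-note unit gives 3 cells:
B3 D4 C4 B3 | E4 G4 F#4 E4 | A4 C5 B4 A4
That's a consistent up a 4th shift per cell, and no other grouping gives one.

4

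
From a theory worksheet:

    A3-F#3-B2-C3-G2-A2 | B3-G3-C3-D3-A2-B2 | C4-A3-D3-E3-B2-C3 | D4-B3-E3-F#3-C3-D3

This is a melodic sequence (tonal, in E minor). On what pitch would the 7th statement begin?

G4

Taking 6-note groups, the heads are A3, B3, C4, D4: the pattern moves up a 2nd.
Continuing: E4 → F#4 → G4. Statement 7 starts on G4.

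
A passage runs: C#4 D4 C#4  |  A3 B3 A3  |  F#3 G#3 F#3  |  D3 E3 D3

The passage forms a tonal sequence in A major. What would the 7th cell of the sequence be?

Unit = 3 notes; the statements start on C#4, A3, F#3, D3, moving down a 3rd each time.
Continuing the starts: B2 → G#2 → E2.
Statement 7 starts on E2 and keeps the same diatonic contour: E2 F#2 E2.

E2 F#2 E2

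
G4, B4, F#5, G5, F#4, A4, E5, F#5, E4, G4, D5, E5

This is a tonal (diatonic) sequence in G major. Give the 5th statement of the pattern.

C4 E4 B4 C5

With a 4-note motive the entries are G4, F#4, E4, each down a 2nd from the previous.
Carrying on: D4 → C4.
Statement 5 starts on C4 and keeps the same diatonic contour: C4 E4 B4 C5.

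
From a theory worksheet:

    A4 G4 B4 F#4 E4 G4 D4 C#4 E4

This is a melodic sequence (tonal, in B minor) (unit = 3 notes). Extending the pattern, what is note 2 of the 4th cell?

A3

The unit is 3 notes. Position-2 pitches of the 3 shown cells: G4, E4, C#4.
Each moves down a 3rd; the next is A3.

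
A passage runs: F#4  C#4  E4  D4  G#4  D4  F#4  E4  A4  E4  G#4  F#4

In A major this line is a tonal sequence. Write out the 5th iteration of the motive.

With a 4-note motive the entries are F#4, G#4, A4, each up a 2nd from the previous.
Continuing the starts: B4 → C#5.
Statement 5 starts on C#5 and keeps the same diatonic contour: C#5 G#4 B4 A4.

C#5 G#4 B4 A4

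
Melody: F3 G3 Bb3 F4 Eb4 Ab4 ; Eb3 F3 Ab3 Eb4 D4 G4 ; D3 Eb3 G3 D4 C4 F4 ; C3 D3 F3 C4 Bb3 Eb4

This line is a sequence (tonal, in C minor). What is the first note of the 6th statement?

Ab2

With a 6-note motive the entries are F3, Eb3, D3, C3, each down a 2nd from the previous.
Continuing: Bb2 → Ab2. Statement 6 starts on Ab2.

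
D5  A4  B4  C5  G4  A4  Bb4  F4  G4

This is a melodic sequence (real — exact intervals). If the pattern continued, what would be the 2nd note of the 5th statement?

Db4

With 3-note cells, note 2 of each statement runs A4, G4, F4.
Extending down a 2nd: Eb4 → Db4.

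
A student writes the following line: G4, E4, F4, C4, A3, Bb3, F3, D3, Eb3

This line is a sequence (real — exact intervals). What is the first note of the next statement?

Bb2

Unit = 3 notes; the statements start on G4, C4, F3, moving down a 5th each time.
One more step down a 5th gives Bb2.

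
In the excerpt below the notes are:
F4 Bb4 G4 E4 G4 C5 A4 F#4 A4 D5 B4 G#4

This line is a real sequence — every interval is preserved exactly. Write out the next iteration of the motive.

B4 E5 C#5 A#4

Taking 4-note groups, the heads are F4, G4, A4: the pattern moves up a 2nd.
From B4 the exact shape gives B4 E5 C#5 A#4.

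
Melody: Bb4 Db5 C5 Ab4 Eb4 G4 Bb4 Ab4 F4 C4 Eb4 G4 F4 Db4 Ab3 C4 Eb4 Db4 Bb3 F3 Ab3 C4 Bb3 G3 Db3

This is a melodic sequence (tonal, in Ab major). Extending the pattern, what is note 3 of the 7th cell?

The unit is 5 notes. Position-3 pitches of the 5 shown cells: C5, Ab4, F4, Db4, Bb3.
Carrying that down a 3rd forward: G3 → Eb3.

Eb3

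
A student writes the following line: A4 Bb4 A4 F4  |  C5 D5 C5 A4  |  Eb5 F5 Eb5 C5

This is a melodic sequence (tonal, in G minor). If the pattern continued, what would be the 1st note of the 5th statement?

Bb5

With 4-note cells, note 1 of each statement runs A4, C5, Eb5.
Extending up a 3rd: G5 → Bb5.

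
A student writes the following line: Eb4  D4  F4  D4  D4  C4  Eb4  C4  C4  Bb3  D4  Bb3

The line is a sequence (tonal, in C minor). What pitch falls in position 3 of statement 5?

Grouping in 4s, the 3rd note of each cell is F4, Eb4, D4.
Carrying that down a 2nd forward: C4 → Bb3.

Bb3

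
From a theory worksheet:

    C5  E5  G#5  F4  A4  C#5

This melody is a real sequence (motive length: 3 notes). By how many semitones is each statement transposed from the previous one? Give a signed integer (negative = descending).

Unit = 3 notes; the statements start on C5, F4, moving down a 5th each time.
C5→F4 is 65 − 72 = -7 semitones.

-7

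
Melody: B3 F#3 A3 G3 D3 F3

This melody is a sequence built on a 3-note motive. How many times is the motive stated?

2

6 notes in groups of 3 gives 6/3 = 2 statements.
Starts: B3, G3 — each down a 3rd.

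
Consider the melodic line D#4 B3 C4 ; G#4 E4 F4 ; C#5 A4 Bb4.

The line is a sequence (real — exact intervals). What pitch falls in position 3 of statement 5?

Ab5

The unit is 3 notes. Position-3 pitches of the 3 shown cells: C4, F4, Bb4.
Extending up a 4th: Eb5 → Ab5.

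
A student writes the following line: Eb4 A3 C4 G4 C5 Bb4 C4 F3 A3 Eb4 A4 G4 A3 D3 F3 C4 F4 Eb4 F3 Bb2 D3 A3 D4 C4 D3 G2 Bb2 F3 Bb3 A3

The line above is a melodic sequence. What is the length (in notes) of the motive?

6

Try groups of 6 (5 cells in 30 notes):
Eb4 A3 C4 G4 C5 Bb4 | C4 F3 A3 Eb4 A4 G4 | A3 D3 F3 C4 F4 Eb4 | F3 Bb2 D3 A3 D4 C4 | D3 G2 Bb2 F3 Bb3 A3
Each cell is the previous one down a 3rd — so the unit is 6 notes.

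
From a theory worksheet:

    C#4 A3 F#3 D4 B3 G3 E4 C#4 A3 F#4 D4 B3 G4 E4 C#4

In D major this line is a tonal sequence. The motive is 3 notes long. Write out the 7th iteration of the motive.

Taking 3-note groups, the heads are C#4, D4, E4, F#4, G4: the pattern moves up a 2nd.
Extending up a 2nd: A4 → B4.
So cell 7 is B4 G4 E4.

B4 G4 E4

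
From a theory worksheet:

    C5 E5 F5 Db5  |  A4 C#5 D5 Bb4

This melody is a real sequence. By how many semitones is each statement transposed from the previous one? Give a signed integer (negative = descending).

-3

Taking 4-note groups, the heads are C5, A4: the pattern moves down a 3rd.
C5→A4 is 69 − 72 = -3 semitones.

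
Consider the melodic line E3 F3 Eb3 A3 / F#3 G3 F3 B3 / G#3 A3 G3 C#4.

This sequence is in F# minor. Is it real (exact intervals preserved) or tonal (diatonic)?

Each cell has the same semitone pattern (1, -2, 6) — intervals are preserved exactly.
And F3 lies outside F# minor, so the sequence is real rather than tonal.

real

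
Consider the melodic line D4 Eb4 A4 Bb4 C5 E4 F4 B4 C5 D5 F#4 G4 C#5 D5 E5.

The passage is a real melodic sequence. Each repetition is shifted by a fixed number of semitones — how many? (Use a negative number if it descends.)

Unit = 5 notes; the statements start on D4, E4, F#4, moving up a 2nd each time.
D4 to E4 spans +2 semitones.

2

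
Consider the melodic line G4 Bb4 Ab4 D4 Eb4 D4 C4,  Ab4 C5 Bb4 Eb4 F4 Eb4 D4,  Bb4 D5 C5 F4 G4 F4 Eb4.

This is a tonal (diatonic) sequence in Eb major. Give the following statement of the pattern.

Taking 7-note groups, the heads are G4, Ab4, Bb4: the pattern moves up a 2nd.
So cell 4 is C5 Eb5 D5 G4 Ab4 G4 F4.

C5 Eb5 D5 G4 Ab4 G4 F4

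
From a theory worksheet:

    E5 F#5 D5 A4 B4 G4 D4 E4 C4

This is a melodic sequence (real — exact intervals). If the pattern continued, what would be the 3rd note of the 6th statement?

Grouping in 3s, the 3rd note of each cell is D5, G4, C4.
Carrying that down a 5th forward: F3 → Bb2 → Eb2.

Eb2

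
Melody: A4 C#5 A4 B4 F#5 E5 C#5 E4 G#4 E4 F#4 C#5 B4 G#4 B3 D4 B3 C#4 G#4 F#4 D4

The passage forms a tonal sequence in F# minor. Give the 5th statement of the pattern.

With a 7-note motive the entries are A4, E4, B3, each down a 4th from the previous.
Carrying on: F#3 → C#3.
From C#3 the diatonic shape gives C#3 E3 C#3 D3 A3 G#3 E3.

C#3 E3 C#3 D3 A3 G#3 E3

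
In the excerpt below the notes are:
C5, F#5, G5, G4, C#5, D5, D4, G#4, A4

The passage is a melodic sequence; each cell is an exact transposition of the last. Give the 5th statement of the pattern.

E3 A#3 B3

The 3-note cells begin on C5, G4, D4 — each down a 4th from the last.
Carrying on: A3 → E3.
From E3 the exact shape gives E3 A#3 B3.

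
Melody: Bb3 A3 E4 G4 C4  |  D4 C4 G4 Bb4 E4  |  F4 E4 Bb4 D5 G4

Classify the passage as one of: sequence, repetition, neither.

sequence

Each 5-note cell is the previous one transposed up a 3rd.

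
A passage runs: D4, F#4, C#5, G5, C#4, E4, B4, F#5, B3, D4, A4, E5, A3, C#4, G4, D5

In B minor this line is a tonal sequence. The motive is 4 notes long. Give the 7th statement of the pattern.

With a 4-note motive the entries are D4, C#4, B3, A3, each down a 2nd from the previous.
Extending down a 2nd: G3 → F#3 → E3.
Statement 7 starts on E3 and keeps the same diatonic contour: E3 G3 D4 A4.

E3 G3 D4 A4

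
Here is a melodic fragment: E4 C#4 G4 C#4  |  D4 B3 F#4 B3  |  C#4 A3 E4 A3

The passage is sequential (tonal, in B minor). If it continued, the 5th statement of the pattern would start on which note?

Taking 4-note groups, the heads are E4, D4, C#4: the pattern moves down a 2nd.
Extending the heads down a 2nd: B3 → A3.

A3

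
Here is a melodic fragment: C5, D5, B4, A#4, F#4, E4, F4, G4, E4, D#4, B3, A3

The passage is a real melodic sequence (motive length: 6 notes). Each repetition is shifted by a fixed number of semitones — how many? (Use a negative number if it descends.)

-7

The 6-note cells begin on C5, F4 — each down a 5th from the last.
C5→F4 is 65 − 72 = -7 semitones.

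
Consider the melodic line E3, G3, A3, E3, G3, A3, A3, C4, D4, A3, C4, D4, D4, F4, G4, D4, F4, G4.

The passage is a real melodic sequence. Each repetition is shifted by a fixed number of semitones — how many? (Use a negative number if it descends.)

5

Taking 6-note groups, the heads are E3, A3, D4: the pattern moves up a 4th.
Counting half-steps from E3 to A3: 5.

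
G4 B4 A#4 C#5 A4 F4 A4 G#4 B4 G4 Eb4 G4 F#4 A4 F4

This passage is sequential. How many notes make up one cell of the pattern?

5

There are 15 notes; a 5-note unit gives 3 cells:
G4 B4 A#4 C#5 A4 | F4 A4 G#4 B4 G4 | Eb4 G4 F#4 A4 F4
That's a consistent down a 2nd shift per cell, and no other grouping gives one.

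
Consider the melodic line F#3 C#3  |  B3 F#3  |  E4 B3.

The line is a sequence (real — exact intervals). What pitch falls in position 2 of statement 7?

Grouping in 2s, the 2nd note of each cell is C#3, F#3, B3.
Carrying that up a 4th forward: E4 → A4 → D5 → G5.

G5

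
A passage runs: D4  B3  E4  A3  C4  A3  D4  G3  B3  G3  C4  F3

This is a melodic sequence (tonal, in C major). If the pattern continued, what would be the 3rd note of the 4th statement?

B3

The unit is 4 notes. Position-3 pitches of the 3 shown cells: E4, D4, C4.
One more down a 2nd gives B3.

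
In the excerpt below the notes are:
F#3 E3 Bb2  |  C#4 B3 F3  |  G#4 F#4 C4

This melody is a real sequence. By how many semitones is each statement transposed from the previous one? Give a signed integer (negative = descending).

7

With a 3-note motive the entries are F#3, C#4, G#4, each up a 5th from the previous.
Counting half-steps from F#3 to C#4: 7.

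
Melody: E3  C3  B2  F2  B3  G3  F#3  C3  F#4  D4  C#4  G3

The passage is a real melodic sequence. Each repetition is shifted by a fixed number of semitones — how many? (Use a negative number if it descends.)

7

Unit = 4 notes; the statements start on E3, B3, F#4, moving up a 5th each time.
Counting half-steps from E3 to B3: 7.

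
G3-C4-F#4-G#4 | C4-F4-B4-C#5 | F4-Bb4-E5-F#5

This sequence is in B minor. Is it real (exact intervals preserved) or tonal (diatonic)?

real

Each cell has the same semitone pattern (5, 6, 2) — intervals are preserved exactly.
And C4 lies outside B minor, so the sequence is real rather than tonal.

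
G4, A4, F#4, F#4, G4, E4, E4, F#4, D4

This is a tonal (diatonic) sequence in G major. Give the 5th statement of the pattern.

Taking 3-note groups, the heads are G4, F#4, E4: the pattern moves down a 2nd.
Extending down a 2nd: D4 → C4.
Statement 5 starts on C4 and keeps the same diatonic contour: C4 D4 B3.

C4 D4 B3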